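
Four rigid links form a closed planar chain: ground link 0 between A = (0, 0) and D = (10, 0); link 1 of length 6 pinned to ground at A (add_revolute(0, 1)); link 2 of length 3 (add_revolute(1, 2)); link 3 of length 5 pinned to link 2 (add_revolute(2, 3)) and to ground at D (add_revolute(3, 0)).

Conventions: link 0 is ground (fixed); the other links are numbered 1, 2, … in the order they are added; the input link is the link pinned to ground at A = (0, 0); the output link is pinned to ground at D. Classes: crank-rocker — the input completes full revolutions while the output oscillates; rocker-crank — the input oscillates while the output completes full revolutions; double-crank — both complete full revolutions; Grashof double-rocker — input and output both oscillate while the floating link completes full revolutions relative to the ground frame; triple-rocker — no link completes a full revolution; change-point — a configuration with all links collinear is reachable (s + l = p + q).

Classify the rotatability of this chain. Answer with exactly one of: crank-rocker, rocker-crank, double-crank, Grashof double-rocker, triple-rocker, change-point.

lengths: ground=10, input=6, coupler=3, output=5
sorted: s=3 (shortest), l=10 (longest), p+q=11
s + l = 13 vs p + q = 11
s + l > p + q → non-Grashof → no link fully rotates → triple-rocker

triple-rocker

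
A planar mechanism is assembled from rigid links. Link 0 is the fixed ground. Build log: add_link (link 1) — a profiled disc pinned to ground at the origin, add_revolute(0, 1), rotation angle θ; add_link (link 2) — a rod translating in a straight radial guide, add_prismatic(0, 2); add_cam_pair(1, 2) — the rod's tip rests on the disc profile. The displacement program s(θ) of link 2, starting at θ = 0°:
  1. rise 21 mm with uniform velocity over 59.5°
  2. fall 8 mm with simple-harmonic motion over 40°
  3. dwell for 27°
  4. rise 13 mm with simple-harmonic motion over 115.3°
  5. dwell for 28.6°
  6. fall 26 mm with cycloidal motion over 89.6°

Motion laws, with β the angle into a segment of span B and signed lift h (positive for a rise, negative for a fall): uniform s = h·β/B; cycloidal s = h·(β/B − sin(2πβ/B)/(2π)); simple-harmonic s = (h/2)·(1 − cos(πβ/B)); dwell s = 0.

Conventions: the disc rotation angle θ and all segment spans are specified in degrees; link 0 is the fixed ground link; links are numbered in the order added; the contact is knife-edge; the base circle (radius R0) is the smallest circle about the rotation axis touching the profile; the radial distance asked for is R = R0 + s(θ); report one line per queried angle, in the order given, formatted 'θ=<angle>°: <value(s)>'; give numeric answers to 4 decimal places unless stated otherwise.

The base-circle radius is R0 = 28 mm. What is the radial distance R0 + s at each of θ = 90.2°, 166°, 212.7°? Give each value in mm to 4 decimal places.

seg 1 [0°–59.5°] uniform, h=21: full span → s += 21 → s = 21.0000
seg 2 [59.5°–99.5°] simple-harmonic, h=-8: θ=90.2° here. β=30.7, B=40. -8/2·(1 − cos(π·0.7675)) = -6.9796 → s = 14.0204
seg 2 [59.5°–99.5°] simple-harmonic, h=-8: full span → s += -8 → s = 13.0000
seg 3 [99.5°–126.5°] dwell: s stays 13.0000
seg 4 [126.5°–241.8°] simple-harmonic, h=13: θ=166° here. β=39.5, B=115.3. 13/2·(1 − cos(π·0.3426)) = 3.4150 → s = 16.4150
seg 4 [126.5°–241.8°] simple-harmonic, h=13: θ=212.7° here. β=86.2, B=115.3. 13/2·(1 − cos(π·0.7476)) = 11.0616 → s = 24.0616
θ=90.2°: R = R0 + s = 28 + 14.0204 = 42.0204
θ=166°: R = R0 + s = 28 + 16.4150 = 44.4150
θ=212.7°: R = R0 + s = 28 + 24.0616 = 52.0616

θ=90.2°: 42.0204
θ=166°: 44.4150
θ=212.7°: 52.0616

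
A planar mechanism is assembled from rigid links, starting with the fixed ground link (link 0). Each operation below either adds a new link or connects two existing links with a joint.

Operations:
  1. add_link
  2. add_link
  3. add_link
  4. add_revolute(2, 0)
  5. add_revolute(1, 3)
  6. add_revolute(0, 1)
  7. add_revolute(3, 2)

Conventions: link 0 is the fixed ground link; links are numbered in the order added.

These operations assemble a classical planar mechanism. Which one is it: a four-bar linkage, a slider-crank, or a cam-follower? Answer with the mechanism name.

links: 4 (incl. ground); joints: 4 revolute, 0 prismatic, 0 higher (cam) pair, forming one closed loop
4 links in a single 4R loop → four-bar linkage

four-bar linkage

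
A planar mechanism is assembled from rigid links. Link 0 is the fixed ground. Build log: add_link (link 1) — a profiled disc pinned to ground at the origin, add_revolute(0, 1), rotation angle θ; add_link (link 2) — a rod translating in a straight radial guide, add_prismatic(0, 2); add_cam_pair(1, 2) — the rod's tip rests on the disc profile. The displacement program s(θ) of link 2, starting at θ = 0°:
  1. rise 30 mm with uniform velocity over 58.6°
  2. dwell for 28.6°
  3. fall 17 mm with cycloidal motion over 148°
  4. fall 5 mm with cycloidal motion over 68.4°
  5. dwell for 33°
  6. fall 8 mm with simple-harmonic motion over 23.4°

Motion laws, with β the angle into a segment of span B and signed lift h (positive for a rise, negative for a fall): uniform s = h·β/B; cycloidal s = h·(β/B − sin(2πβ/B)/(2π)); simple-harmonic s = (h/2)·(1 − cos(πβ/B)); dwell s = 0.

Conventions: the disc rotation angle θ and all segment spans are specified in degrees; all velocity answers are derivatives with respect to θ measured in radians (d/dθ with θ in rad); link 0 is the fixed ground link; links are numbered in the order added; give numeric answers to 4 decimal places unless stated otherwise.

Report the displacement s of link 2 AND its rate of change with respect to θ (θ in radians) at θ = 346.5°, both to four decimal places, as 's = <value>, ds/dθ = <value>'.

seg 1 [0°–58.6°] uniform, h=30: full span → s += 30 → s = 30.0000
seg 2 [58.6°–87.2°] dwell: s stays 30.0000
seg 3 [87.2°–235.2°] cycloidal, h=-17: full span → s += -17 → s = 13.0000
seg 4 [235.2°–303.6°] cycloidal, h=-5: full span → s += -5 → s = 8.0000
seg 5 [303.6°–336.6°] dwell: s stays 8.0000
seg 6 [336.6°–360°] simple-harmonic, h=-8: θ=346.5° here. β=9.9, B=23.4. -8/2·(1 − cos(π·0.4231)) = -3.0427 → s = 4.9573
velocity in seg [336.6°–360°] (simple-harmonic), θ in radians: β = 9.9° = 0.1728 rad, B = 23.4° = 0.4084 rad; ds/dθ = (πh/(2B)) sin(πβ/B) = (π·(-8)/(2·0.4084)) sin(π·0.4231) = -29.875133 mm/rad

s = 4.9573, ds/dθ = -29.8751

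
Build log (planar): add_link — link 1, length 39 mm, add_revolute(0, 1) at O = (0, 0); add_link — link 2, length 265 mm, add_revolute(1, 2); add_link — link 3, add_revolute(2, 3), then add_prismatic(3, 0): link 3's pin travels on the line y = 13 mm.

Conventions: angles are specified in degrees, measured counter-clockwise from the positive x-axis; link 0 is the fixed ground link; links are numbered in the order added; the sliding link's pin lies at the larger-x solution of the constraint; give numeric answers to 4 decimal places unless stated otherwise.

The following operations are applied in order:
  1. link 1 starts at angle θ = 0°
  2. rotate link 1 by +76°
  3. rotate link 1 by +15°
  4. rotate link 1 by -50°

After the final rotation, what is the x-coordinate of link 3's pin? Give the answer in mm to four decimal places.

geometry: r = 39 mm, L = 265 mm, e = 13 mm; θ starts at 0°
rotate link 1 by +76°: θ ← 0° +76° = 76°
rotate link 1 by +15°: θ ← 76° +15° = 91°
rotate link 1 by -50°: θ ← 91° -50° = 41°
crank pin P = (r cos θ, r sin θ) = (29.433674, 25.586302)
h = r sin θ − e = 25.586302 − 13 = 12.586302
x = r cos θ + √(L² − h²) = 29.433674 + 264.700935 = 294.134609

294.1346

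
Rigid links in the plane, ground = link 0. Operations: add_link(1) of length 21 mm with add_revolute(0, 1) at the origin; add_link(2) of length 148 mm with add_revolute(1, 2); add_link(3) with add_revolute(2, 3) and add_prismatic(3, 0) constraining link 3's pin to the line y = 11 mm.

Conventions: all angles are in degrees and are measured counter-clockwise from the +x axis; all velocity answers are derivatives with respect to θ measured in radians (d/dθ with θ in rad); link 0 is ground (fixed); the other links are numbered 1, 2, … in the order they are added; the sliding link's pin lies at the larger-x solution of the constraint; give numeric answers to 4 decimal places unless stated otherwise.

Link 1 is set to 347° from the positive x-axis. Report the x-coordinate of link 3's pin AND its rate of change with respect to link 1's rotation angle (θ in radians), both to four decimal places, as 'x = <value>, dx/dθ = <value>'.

geometry: r = 21 mm, L = 148 mm, e = 11 mm
crank pin P = (r cos θ, r sin θ) = (20.461771, -4.723972)
h = r sin θ − e = -4.723972 − 11 = -15.723972
x = r cos θ + √(L² − h²) = 20.461771 + 147.162348 = 167.624119
dx/dθ = −r sin θ − h·r cos θ/√(L² − h²) (θ in radians; h = -15.723972) = 6.910267

x = 167.6241, dx/dθ = 6.9103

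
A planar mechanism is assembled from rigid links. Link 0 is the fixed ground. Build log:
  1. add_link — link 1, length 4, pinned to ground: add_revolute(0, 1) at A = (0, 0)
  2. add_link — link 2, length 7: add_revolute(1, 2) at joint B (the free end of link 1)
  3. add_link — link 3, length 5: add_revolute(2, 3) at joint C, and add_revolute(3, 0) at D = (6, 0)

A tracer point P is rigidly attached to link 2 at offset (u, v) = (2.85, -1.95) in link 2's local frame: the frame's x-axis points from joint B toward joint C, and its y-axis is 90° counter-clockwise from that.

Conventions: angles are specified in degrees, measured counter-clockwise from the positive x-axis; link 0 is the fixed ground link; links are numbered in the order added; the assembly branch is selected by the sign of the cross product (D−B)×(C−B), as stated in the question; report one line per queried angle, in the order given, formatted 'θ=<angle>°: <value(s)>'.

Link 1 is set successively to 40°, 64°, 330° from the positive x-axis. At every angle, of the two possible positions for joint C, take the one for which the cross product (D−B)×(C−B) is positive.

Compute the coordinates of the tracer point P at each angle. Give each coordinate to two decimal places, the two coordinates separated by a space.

A=(0,0), D=(6.00,0)
θ=40°: B = A + 4.00·(cos40°, sin40°) = (3.0642, 2.5712)
θ=40°: |BD| = 3.9025
θ=40°: circle(B,7.00) ∩ circle(D,5.00): a=5.0262, h=4.8721
θ=40°:   candidates: C₊=(10.0552,2.9249) cross=19.014; C₋=(3.6354,-4.4055) cross=-19.014
θ=40°:   branch + wants cross > 0 → take C=(10.0552,2.9249) (cross=19.014)
θ=40°: ex = (C−B)/|BC| = (0.9987,0.0505); ey = (-0.0505,0.9987)
θ=40°: P = B + 2.85·ex + -1.95·ey = (6.0091,0.7677)
θ=64°: B = A + 4.00·(cos64°, sin64°) = (1.7535, 3.5952)
θ=64°: |BD| = 5.5640
θ=64°: circle(B,7.00) ∩ circle(D,5.00): a=4.9387, h=4.9607
θ=64°:   candidates: C₊=(8.7282,4.1901) cross=27.602; C₋=(2.3174,-3.3821) cross=-27.602
θ=64°:   branch + wants cross > 0 → take C=(8.7282,4.1901) (cross=27.602)
θ=64°: ex = (C−B)/|BC| = (0.9964,0.0850); ey = (-0.0850,0.9964)
θ=64°: P = B + 2.85·ex + -1.95·ey = (4.7589,1.8945)
θ=330°: B = A + 4.00·(cos330°, sin330°) = (3.4641, -2.0000)
θ=330°: |BD| = 3.2297
θ=330°: circle(B,7.00) ∩ circle(D,5.00): a=5.3304, h=4.5373
θ=330°:   candidates: C₊=(4.8397,4.8635) cross=14.654; C₋=(10.4592,-2.2617) cross=-14.654
θ=330°:   branch + wants cross > 0 → take C=(4.8397,4.8635) (cross=14.654)
θ=330°: ex = (C−B)/|BC| = (0.1965,0.9805); ey = (-0.9805,0.1965)
θ=330°: P = B + 2.85·ex + -1.95·ey = (5.9361,0.4112)

θ=40°: 6.01 0.77
θ=64°: 4.76 1.89
θ=330°: 5.94 0.41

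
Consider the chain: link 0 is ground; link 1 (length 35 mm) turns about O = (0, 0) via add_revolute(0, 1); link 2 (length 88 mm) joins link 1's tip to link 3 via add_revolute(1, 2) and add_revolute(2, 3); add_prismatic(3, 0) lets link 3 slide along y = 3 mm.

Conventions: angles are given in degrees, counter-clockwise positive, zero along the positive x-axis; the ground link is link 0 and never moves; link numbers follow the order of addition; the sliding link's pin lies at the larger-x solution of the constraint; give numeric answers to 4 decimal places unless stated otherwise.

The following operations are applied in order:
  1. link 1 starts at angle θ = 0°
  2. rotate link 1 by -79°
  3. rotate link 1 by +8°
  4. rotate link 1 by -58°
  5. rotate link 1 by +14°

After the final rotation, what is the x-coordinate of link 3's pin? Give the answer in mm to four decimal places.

geometry: r = 35 mm, L = 88 mm, e = 3 mm; θ starts at 0°
rotate link 1 by -79°: θ ← 0° -79° = -79°
rotate link 1 by +8°: θ ← -79° +8° = -71°
rotate link 1 by -58°: θ ← -71° -58° = -129°
rotate link 1 by +14°: θ ← -129° +14° = -115°
crank pin P = (r cos θ, r sin θ) = (-14.791639, -31.720773)
h = r sin θ − e = -31.720773 − 3 = -34.720773
x = r cos θ + √(L² − h²) = -14.791639 + 80.860794 = 66.069155

66.0692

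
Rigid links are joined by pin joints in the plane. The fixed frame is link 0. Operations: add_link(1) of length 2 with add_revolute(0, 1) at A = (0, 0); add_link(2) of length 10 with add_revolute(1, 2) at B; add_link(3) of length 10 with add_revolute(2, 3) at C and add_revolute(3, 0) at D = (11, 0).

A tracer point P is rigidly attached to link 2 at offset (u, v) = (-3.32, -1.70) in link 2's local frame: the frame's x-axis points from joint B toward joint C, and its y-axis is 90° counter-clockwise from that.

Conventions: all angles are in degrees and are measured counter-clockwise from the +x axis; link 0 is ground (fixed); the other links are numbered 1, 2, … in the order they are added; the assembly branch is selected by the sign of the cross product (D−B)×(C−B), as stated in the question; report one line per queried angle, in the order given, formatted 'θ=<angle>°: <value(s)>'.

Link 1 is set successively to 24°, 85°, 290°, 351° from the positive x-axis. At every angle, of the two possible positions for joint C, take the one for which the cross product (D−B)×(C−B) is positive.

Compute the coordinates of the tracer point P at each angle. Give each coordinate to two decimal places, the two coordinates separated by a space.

A=(0,0), D=(11.00,0)
θ=24°: B = A + 2.00·(cos24°, sin24°) = (1.8271, 0.8135)
θ=24°: |BD| = 9.2089
θ=24°: circle(B,10.00) ∩ circle(D,10.00): a=4.6045, h=8.8769
θ=24°:   candidates: C₊=(7.1977,9.2489) cross=81.746; C₋=(5.6294,-8.4354) cross=-81.746
θ=24°:   branch + wants cross > 0 → take C=(7.1977,9.2489) (cross=81.746)
θ=24°: ex = (C−B)/|BC| = (0.5371,0.8435); ey = (-0.8435,0.5371)
θ=24°: P = B + -3.32·ex + -1.70·ey = (1.4781,-2.9001)
θ=85°: B = A + 2.00·(cos85°, sin85°) = (0.1743, 1.9924)
θ=85°: |BD| = 11.0075
θ=85°: circle(B,10.00) ∩ circle(D,10.00): a=5.5038, h=8.3492
θ=85°:   candidates: C₊=(7.0984,9.2075) cross=91.904; C₋=(4.0759,-7.2151) cross=-91.904
θ=85°:   branch + wants cross > 0 → take C=(7.0984,9.2075) (cross=91.904)
θ=85°: ex = (C−B)/|BC| = (0.6924,0.7215); ey = (-0.7215,0.6924)
θ=85°: P = B + -3.32·ex + -1.70·ey = (-0.8979,-1.5801)
θ=290°: B = A + 2.00·(cos290°, sin290°) = (0.6840, -1.8794)
θ=290°: |BD| = 10.4858
θ=290°: circle(B,10.00) ∩ circle(D,10.00): a=5.2429, h=8.5154
θ=290°:   candidates: C₊=(4.3158,7.4378) cross=89.291; C₋=(7.3683,-9.3172) cross=-89.291
θ=290°:   branch + wants cross > 0 → take C=(4.3158,7.4378) (cross=89.291)
θ=290°: ex = (C−B)/|BC| = (0.3632,0.9317); ey = (-0.9317,0.3632)
θ=290°: P = B + -3.32·ex + -1.70·ey = (1.0622,-5.5901)
θ=351°: B = A + 2.00·(cos351°, sin351°) = (1.9754, -0.3129)
θ=351°: |BD| = 9.0300
θ=351°: circle(B,10.00) ∩ circle(D,10.00): a=4.5150, h=8.9227
θ=351°:   candidates: C₊=(6.1785,8.7609) cross=80.572; C₋=(6.7968,-9.0738) cross=-80.572
θ=351°:   branch + wants cross > 0 → take C=(6.1785,8.7609) (cross=80.572)
θ=351°: ex = (C−B)/|BC| = (0.4203,0.9074); ey = (-0.9074,0.4203)
θ=351°: P = B + -3.32·ex + -1.70·ey = (2.1225,-4.0399)

θ=24°: 1.48 -2.90
θ=85°: -0.90 -1.58
θ=290°: 1.06 -5.59
θ=351°: 2.12 -4.04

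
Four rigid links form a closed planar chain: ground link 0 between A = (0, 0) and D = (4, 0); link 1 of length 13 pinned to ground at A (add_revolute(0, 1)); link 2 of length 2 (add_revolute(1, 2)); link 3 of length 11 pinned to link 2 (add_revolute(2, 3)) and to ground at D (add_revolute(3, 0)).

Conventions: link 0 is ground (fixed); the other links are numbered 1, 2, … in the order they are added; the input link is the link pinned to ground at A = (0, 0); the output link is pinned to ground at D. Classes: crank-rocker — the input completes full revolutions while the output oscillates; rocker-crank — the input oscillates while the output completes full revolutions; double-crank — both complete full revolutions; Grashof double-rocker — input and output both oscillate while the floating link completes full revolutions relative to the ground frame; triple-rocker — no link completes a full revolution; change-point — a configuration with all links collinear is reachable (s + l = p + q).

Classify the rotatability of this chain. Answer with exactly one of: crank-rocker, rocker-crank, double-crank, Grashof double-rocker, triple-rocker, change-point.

lengths: ground=4, input=13, coupler=2, output=11
sorted: s=2 (shortest), l=13 (longest), p+q=15
s + l = 15 vs p + q = 15
s + l = p + q → change-point (collinear configuration reachable)

change-point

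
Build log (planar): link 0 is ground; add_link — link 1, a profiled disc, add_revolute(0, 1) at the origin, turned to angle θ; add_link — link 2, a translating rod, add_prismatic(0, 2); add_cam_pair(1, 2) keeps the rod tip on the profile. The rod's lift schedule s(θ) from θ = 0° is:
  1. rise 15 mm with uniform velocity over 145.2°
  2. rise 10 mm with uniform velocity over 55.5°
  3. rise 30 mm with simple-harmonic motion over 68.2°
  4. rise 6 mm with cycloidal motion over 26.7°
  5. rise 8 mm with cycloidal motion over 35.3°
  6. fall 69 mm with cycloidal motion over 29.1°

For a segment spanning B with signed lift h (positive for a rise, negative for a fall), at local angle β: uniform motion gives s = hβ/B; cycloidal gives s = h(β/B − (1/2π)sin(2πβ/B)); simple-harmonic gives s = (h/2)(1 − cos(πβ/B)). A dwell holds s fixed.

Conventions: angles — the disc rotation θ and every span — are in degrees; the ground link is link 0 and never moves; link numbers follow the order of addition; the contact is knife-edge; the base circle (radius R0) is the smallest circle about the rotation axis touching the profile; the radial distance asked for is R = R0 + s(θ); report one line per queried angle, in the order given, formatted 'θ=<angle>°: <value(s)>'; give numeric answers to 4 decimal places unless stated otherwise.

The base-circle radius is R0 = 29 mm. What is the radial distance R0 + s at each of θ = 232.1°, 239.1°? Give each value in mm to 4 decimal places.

seg 1 [0°–145.2°] uniform, h=15: full span → s += 15 → s = 15.0000
seg 2 [145.2°–200.7°] uniform, h=10: full span → s += 10 → s = 25.0000
seg 3 [200.7°–268.9°] simple-harmonic, h=30: θ=232.1° here. β=31.4, B=68.2. 30/2·(1 − cos(π·0.4604)) = 13.1392 → s = 38.1392
seg 3 [200.7°–268.9°] simple-harmonic, h=30: θ=239.1° here. β=38.4, B=68.2. 30/2·(1 − cos(π·0.5630)) = 17.9518 → s = 42.9518
θ=232.1°: R = R0 + s = 29 + 38.1392 = 67.1392
θ=239.1°: R = R0 + s = 29 + 42.9518 = 71.9518

θ=232.1°: 67.1392
θ=239.1°: 71.9518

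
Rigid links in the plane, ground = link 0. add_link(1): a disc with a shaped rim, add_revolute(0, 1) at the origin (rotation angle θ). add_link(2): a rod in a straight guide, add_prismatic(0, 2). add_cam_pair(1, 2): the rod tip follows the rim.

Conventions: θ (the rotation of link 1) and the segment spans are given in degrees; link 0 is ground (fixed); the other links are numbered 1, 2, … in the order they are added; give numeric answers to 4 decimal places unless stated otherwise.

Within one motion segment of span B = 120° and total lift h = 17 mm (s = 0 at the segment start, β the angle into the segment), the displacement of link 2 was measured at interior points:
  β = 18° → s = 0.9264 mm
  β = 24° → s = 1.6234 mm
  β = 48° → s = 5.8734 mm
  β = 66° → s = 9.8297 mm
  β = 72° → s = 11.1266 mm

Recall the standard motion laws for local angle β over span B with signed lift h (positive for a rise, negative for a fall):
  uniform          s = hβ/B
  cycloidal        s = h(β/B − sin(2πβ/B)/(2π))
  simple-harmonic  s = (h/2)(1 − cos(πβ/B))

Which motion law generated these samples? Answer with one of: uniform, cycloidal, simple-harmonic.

candidates at β/B = r: uniform s = h·r (linear in β); cycloidal s = h·(r − sin(2πr)/(2π)); simple-harmonic s = (h/2)(1 − cos(πr))
β=18°: printed 0.9264 | uniform 2.5500, cycloidal 0.3611, simple-harmonic 0.9264
β=24°: printed 1.6234 | uniform 3.4000, cycloidal 0.8268, simple-harmonic 1.6234
β=48°: printed 5.8734 | uniform 6.8000, cycloidal 5.2097, simple-harmonic 5.8734
β=66°: printed 9.8297 | uniform 9.3500, cycloidal 10.1861, simple-harmonic 9.8297
β=72°: printed 11.1266 | uniform 10.2000, cycloidal 11.7903, simple-harmonic 11.1266
only one law matches every sample → simple-harmonic

simple-harmonic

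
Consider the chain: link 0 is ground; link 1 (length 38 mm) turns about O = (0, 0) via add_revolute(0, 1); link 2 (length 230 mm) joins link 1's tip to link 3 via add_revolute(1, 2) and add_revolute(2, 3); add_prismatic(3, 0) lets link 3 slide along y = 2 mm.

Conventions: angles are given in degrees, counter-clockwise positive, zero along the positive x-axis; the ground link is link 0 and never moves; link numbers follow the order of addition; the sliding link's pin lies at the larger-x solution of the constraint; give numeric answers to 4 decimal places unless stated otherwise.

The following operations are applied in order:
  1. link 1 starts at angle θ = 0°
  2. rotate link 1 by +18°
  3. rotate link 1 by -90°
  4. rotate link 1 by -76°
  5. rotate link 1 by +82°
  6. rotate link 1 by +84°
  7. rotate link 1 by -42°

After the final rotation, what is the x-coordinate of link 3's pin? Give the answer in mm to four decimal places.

geometry: r = 38 mm, L = 230 mm, e = 2 mm; θ starts at 0°
rotate link 1 by +18°: θ ← 0° +18° = 18°
rotate link 1 by -90°: θ ← 18° -90° = -72°
rotate link 1 by -76°: θ ← -72° -76° = -148°
rotate link 1 by +82°: θ ← -148° +82° = -66°
rotate link 1 by +84°: θ ← -66° +84° = 18°
rotate link 1 by -42°: θ ← 18° -42° = -24°
crank pin P = (r cos θ, r sin θ) = (34.714727, -15.455992)
h = r sin θ − e = -15.455992 − 2 = -17.455992
x = r cos θ + √(L² − h²) = 34.714727 + 229.336627 = 264.051354

264.0514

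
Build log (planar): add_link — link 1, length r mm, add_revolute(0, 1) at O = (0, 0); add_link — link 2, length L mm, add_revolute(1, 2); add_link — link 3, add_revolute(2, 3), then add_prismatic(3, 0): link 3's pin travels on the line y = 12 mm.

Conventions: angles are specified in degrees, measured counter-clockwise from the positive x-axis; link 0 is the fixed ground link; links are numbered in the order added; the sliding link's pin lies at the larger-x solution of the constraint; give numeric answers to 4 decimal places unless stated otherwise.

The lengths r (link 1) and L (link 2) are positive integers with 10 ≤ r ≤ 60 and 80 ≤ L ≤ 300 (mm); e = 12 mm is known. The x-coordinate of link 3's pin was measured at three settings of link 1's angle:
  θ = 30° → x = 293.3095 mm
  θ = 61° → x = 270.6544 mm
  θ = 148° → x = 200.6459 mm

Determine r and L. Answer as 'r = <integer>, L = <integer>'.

constraint per measurement: (x − r cos θ)² + (r sin θ − e)² = L²
subtracting the θ₁ and θ₂ equations cancels the r² and L² terms:
r = (x₁² − x₂²) / (2[(x₁cos θ₁ + e sin θ₁) − (x₂cos θ₂ + e sin θ₂)]) = 54.0001 → r = 54
L² = (x₁ − r cos θ₁)² + (r sin θ₁ − e)² = 61009.0071 → L = 247.0000 → L = 247
check at θ₃=148°: x = 200.6459 (printed 200.6459) ✓

r = 54, L = 247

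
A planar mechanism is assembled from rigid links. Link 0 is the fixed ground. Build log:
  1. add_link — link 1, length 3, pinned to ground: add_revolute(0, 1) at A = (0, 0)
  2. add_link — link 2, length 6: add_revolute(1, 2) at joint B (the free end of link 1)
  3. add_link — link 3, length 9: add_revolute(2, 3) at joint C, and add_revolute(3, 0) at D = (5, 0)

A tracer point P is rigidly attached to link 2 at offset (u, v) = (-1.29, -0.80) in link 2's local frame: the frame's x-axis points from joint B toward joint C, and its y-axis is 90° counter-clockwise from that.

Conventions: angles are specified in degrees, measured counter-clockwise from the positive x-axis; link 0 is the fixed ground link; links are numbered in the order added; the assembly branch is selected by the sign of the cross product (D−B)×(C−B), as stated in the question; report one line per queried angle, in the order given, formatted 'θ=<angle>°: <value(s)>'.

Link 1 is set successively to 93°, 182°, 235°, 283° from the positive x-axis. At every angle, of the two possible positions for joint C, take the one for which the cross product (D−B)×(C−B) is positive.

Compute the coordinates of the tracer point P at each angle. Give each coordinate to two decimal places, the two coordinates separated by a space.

A=(0,0), D=(5.00,0)
θ=93°: B = A + 3.00·(cos93°, sin93°) = (-0.1570, 2.9959)
θ=93°: |BD| = 5.9641
θ=93°: circle(B,6.00) ∩ circle(D,9.00): a=-0.7906, h=5.9477
θ=93°:   candidates: C₊=(2.1471,8.5359) cross=35.472; C₋=(-3.8283,-1.7498) cross=-35.472
θ=93°:   branch + wants cross > 0 → take C=(2.1471,8.5359) (cross=35.472)
θ=93°: ex = (C−B)/|BC| = (0.3840,0.9233); ey = (-0.9233,0.3840)
θ=93°: P = B + -1.29·ex + -0.80·ey = (0.0863,1.4976)
θ=182°: B = A + 3.00·(cos182°, sin182°) = (-2.9982, -0.1047)
θ=182°: |BD| = 7.9989
θ=182°: circle(B,6.00) ∩ circle(D,9.00): a=1.1865, h=5.8815
θ=182°:   candidates: C₊=(-1.8887,5.7918) cross=47.045; C₋=(-1.7348,-5.9702) cross=-47.045
θ=182°:   branch + wants cross > 0 → take C=(-1.8887,5.7918) (cross=47.045)
θ=182°: ex = (C−B)/|BC| = (0.1849,0.9828); ey = (-0.9828,0.1849)
θ=182°: P = B + -1.29·ex + -0.80·ey = (-2.4505,-1.5204)
θ=235°: B = A + 3.00·(cos235°, sin235°) = (-1.7207, -2.4575)
θ=235°: |BD| = 7.1559
θ=235°: circle(B,6.00) ∩ circle(D,9.00): a=0.4337, h=5.9843
θ=235°:   candidates: C₊=(-3.3685,3.3118) cross=42.823; C₋=(0.7417,-7.9289) cross=-42.823
θ=235°:   branch + wants cross > 0 → take C=(-3.3685,3.3118) (cross=42.823)
θ=235°: ex = (C−B)/|BC| = (-0.2746,0.9616); ey = (-0.9616,-0.2746)
θ=235°: P = B + -1.29·ex + -0.80·ey = (-0.5972,-3.4782)
θ=283°: B = A + 3.00·(cos283°, sin283°) = (0.6749, -2.9231)
θ=283°: |BD| = 5.2203
θ=283°: circle(B,6.00) ∩ circle(D,9.00): a=-1.7000, h=5.7541
θ=283°:   candidates: C₊=(-3.9556,0.8925) cross=30.038; C₋=(2.4884,-8.6425) cross=-30.038
θ=283°:   branch + wants cross > 0 → take C=(-3.9556,0.8925) (cross=30.038)
θ=283°: ex = (C−B)/|BC| = (-0.7717,0.6359); ey = (-0.6359,-0.7717)
θ=283°: P = B + -1.29·ex + -0.80·ey = (2.1792,-3.1261)

θ=93°: 0.09 1.50
θ=182°: -2.45 -1.52
θ=235°: -0.60 -3.48
θ=283°: 2.18 -3.13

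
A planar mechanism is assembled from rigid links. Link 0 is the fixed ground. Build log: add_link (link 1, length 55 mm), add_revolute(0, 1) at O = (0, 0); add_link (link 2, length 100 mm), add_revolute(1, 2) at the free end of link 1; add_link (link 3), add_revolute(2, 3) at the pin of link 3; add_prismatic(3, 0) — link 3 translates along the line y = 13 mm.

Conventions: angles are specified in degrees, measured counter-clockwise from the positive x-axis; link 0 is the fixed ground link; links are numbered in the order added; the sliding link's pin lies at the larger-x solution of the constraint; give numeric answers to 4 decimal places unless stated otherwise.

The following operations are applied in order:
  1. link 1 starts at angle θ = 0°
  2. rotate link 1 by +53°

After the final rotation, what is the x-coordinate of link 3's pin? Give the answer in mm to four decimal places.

geometry: r = 55 mm, L = 100 mm, e = 13 mm; θ starts at 0°
rotate link 1 by +53°: θ ← 0° +53° = 53°
crank pin P = (r cos θ, r sin θ) = (33.099826, 43.924953)
h = r sin θ − e = 43.924953 − 13 = 30.924953
x = r cos θ + √(L² − h²) = 33.099826 + 95.098093 = 128.197919

128.1979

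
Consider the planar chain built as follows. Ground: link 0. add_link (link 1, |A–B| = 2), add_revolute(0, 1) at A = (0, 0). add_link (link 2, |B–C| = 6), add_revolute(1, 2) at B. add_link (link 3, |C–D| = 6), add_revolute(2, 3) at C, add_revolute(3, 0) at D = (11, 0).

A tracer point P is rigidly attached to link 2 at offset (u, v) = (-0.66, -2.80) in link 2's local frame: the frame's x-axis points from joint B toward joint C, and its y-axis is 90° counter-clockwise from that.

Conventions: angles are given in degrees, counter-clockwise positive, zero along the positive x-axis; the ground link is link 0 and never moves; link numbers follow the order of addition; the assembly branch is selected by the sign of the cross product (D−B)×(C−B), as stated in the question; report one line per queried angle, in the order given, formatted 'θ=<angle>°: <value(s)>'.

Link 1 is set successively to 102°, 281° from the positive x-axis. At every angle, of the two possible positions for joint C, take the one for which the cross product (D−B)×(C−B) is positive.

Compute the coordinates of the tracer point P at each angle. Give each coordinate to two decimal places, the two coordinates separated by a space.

A=(0,0), D=(11.00,0)
θ=102°: B = A + 2.00·(cos102°, sin102°) = (-0.4158, 1.9563)
θ=102°: |BD| = 11.5822
θ=102°: circle(B,6.00) ∩ circle(D,6.00): a=5.7911, h=1.5694
θ=102°:   candidates: C₊=(5.5572,2.5250) cross=18.177; C₋=(5.0270,-0.5687) cross=-18.177
θ=102°:   branch + wants cross > 0 → take C=(5.5572,2.5250) (cross=18.177)
θ=102°: ex = (C−B)/|BC| = (0.9955,0.0948); ey = (-0.0948,0.9955)
θ=102°: P = B + -0.66·ex + -2.80·ey = (-0.8075,-0.8937)
θ=281°: B = A + 2.00·(cos281°, sin281°) = (0.3816, -1.9633)
θ=281°: |BD| = 10.7984
θ=281°: circle(B,6.00) ∩ circle(D,6.00): a=5.3992, h=2.6170
θ=281°:   candidates: C₊=(5.2150,1.5918) cross=28.260; C₋=(6.1666,-3.5551) cross=-28.260
θ=281°:   branch + wants cross > 0 → take C=(5.2150,1.5918) (cross=28.260)
θ=281°: ex = (C−B)/|BC| = (0.8056,0.5925); ey = (-0.5925,0.8056)
θ=281°: P = B + -0.66·ex + -2.80·ey = (1.5090,-4.6099)

θ=102°: -0.81 -0.89
θ=281°: 1.51 -4.61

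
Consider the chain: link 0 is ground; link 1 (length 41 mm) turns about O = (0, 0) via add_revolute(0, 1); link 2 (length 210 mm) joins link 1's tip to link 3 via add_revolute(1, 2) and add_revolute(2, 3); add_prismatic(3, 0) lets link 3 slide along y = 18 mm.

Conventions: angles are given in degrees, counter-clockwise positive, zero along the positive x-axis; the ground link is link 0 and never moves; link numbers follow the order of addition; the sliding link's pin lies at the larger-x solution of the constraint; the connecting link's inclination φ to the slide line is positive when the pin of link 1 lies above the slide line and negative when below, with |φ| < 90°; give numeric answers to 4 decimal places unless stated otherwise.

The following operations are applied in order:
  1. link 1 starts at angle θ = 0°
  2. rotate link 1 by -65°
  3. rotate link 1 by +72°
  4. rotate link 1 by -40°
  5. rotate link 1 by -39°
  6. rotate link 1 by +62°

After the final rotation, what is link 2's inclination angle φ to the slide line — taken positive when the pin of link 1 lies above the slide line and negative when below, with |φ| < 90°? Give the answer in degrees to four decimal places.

geometry: r = 41 mm, L = 210 mm, e = 18 mm; θ starts at 0°
rotate link 1 by -65°: θ ← 0° -65° = -65°
rotate link 1 by +72°: θ ← -65° +72° = 7°
rotate link 1 by -40°: θ ← 7° -40° = -33°
rotate link 1 by -39°: θ ← -33° -39° = -72°
rotate link 1 by +62°: θ ← -72° +62° = -10°
h = r sin θ − e = -7.119575 − 18 = -25.119575
sin φ = h / L = -25.119575 / 210 = -0.11961703
φ = arcsin(-0.11961703) = -6.870001°

-6.8700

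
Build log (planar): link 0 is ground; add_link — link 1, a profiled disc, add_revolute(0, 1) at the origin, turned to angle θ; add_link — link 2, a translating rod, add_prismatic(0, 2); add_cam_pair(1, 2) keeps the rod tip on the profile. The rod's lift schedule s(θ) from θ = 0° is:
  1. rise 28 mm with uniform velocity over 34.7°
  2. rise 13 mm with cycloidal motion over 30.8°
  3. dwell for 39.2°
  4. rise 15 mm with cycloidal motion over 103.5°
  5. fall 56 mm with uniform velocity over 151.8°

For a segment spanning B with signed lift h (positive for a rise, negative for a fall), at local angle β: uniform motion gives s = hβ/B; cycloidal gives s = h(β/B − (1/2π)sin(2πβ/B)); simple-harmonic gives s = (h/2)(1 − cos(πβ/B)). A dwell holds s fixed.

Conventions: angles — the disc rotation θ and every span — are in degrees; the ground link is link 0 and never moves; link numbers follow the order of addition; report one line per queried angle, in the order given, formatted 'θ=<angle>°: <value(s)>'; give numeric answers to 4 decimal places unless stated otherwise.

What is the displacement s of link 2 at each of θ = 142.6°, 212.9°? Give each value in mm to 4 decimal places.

seg 1 [0°–34.7°] uniform, h=28: full span → s += 28 → s = 28.0000
seg 2 [34.7°–65.5°] cycloidal, h=13: full span → s += 13 → s = 41.0000
seg 3 [65.5°–104.7°] dwell: s stays 41.0000
seg 4 [104.7°–208.2°] cycloidal, h=15: θ=142.6° here. β=37.9, B=103.5. 15·(0.3662 − sin(2π·0.3662)/(2π)) = 3.7138 → s = 44.7138
seg 4 [104.7°–208.2°] cycloidal, h=15: full span → s += 15 → s = 56.0000
seg 5 [208.2°–360°] uniform, h=-56: θ=212.9° here. β=4.7, B=151.8. -56·4.7/151.8 = -1.7339 → s = 54.2661

θ=142.6°: 44.7138
θ=212.9°: 54.2661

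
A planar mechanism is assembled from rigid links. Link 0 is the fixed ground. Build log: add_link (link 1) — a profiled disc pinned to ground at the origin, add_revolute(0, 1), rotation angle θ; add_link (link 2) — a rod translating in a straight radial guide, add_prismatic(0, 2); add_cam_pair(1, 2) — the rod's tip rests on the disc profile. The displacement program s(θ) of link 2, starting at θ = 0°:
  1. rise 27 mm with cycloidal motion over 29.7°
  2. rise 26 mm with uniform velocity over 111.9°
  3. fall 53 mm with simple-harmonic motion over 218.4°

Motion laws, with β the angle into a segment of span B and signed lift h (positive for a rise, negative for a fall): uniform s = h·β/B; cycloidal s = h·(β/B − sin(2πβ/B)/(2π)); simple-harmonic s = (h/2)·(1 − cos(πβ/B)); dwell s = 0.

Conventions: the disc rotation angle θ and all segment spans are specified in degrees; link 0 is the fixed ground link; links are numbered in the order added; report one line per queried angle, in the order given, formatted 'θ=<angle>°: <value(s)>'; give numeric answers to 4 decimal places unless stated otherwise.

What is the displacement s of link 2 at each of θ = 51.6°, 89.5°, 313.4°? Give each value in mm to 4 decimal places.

seg 1 [0°–29.7°] cycloidal, h=27: full span → s += 27 → s = 27.0000
seg 2 [29.7°–141.6°] uniform, h=26: θ=51.6° here. β=21.9, B=111.9. 26·21.9/111.9 = 5.0885 → s = 32.0885
seg 2 [29.7°–141.6°] uniform, h=26: θ=89.5° here. β=59.8, B=111.9. 26·59.8/111.9 = 13.8945 → s = 40.8945
seg 2 [29.7°–141.6°] uniform, h=26: full span → s += 26 → s = 53.0000
seg 3 [141.6°–360°] simple-harmonic, h=-53: θ=313.4° here. β=171.8, B=218.4. -53/2·(1 − cos(π·0.7866)) = -47.2660 → s = 5.7340

θ=51.6°: 32.0885
θ=89.5°: 40.8945
θ=313.4°: 5.7340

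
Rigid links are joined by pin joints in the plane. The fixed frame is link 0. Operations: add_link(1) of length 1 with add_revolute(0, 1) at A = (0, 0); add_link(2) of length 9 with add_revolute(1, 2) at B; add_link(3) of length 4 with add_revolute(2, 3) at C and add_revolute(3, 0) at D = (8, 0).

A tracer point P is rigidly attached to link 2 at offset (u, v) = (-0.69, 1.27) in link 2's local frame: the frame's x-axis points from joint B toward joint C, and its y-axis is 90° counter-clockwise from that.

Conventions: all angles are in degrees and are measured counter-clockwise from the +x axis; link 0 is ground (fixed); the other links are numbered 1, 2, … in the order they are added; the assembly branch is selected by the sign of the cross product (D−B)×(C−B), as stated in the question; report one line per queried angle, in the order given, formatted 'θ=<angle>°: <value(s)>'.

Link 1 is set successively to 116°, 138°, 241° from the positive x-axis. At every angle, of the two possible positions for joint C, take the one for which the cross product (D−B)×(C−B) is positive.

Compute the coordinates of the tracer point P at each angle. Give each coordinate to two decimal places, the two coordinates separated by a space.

A=(0,0), D=(8.00,0)
θ=116°: B = A + 1.00·(cos116°, sin116°) = (-0.4384, 0.8988)
θ=116°: |BD| = 8.4861
θ=116°: circle(B,9.00) ∩ circle(D,4.00): a=8.0728, h=3.9786
θ=116°:   candidates: C₊=(8.0105,4.0000) cross=33.763; C₋=(7.1677,-3.9124) cross=-33.763
θ=116°:   branch + wants cross > 0 → take C=(8.0105,4.0000) (cross=33.763)
θ=116°: ex = (C−B)/|BC| = (0.9388,0.3446); ey = (-0.3446,0.9388)
θ=116°: P = B + -0.69·ex + 1.27·ey = (-1.5237,1.8533)
θ=138°: B = A + 1.00·(cos138°, sin138°) = (-0.7431, 0.6691)
θ=138°: |BD| = 8.7687
θ=138°: circle(B,9.00) ∩ circle(D,4.00): a=8.0907, h=3.9421
θ=138°:   candidates: C₊=(7.6248,3.9824) cross=34.567; C₋=(7.0232,-3.8789) cross=-34.567
θ=138°:   branch + wants cross > 0 → take C=(7.6248,3.9824) (cross=34.567)
θ=138°: ex = (C−B)/|BC| = (0.9298,0.3681); ey = (-0.3681,0.9298)
θ=138°: P = B + -0.69·ex + 1.27·ey = (-1.8522,1.5959)
θ=241°: B = A + 1.00·(cos241°, sin241°) = (-0.4848, -0.8746)
θ=241°: |BD| = 8.5298
θ=241°: circle(B,9.00) ∩ circle(D,4.00): a=8.0751, h=3.9741
θ=241°:   candidates: C₊=(7.1402,3.9065) cross=33.898; C₋=(7.9552,-3.9997) cross=-33.898
θ=241°:   branch + wants cross > 0 → take C=(7.1402,3.9065) (cross=33.898)
θ=241°: ex = (C−B)/|BC| = (0.8472,0.5312); ey = (-0.5312,0.8472)
θ=241°: P = B + -0.69·ex + 1.27·ey = (-1.7441,-0.1652)

θ=116°: -1.52 1.85
θ=138°: -1.85 1.60
θ=241°: -1.74 -0.17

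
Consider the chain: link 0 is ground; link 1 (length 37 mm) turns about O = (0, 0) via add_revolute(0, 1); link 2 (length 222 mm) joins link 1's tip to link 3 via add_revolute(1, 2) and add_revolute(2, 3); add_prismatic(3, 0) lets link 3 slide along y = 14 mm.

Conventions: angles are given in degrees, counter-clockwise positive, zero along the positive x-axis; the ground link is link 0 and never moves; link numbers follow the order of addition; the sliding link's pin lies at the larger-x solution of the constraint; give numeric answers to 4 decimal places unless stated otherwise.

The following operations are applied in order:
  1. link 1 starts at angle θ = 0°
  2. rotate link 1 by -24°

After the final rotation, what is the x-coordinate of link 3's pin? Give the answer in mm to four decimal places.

geometry: r = 37 mm, L = 222 mm, e = 14 mm; θ starts at 0°
rotate link 1 by -24°: θ ← 0° -24° = -24°
crank pin P = (r cos θ, r sin θ) = (33.801182, -15.049256)
h = r sin θ − e = -15.049256 − 14 = -29.049256
x = r cos θ + √(L² − h²) = 33.801182 + 220.091210 = 253.892392

253.8924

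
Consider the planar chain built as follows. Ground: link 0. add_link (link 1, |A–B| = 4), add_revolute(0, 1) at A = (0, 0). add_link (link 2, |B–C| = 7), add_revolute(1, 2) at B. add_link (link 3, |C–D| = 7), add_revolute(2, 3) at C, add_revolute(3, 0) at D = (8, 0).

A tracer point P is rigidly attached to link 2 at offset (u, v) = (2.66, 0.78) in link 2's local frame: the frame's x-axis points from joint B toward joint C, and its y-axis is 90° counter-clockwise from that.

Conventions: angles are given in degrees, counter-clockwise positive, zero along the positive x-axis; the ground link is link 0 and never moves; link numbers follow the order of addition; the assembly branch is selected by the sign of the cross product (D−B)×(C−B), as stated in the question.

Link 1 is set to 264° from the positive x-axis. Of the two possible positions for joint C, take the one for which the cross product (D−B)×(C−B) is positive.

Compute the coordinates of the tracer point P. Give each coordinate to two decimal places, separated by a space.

A=(0,0), D=(8.00,0)
B = A + 4.00·(cos264°, sin264°) = (-0.4181, -3.9781)
|BD| = 9.3107
circle(B,7.00) ∩ circle(D,7.00): a=4.6554, h=5.2276
  candidates: C₊=(1.5574,2.7374) cross=48.673; C₋=(6.0245,-6.7155) cross=-48.673
  branch + wants cross > 0 → take C=(1.5574,2.7374) (cross=48.673)
ex = (C−B)/|BC| = (0.2822,0.9594); ey = (-0.9594,0.2822)
P = B + 2.66·ex + 0.78·ey = (-0.4157,-1.2061)

-0.42 -1.21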